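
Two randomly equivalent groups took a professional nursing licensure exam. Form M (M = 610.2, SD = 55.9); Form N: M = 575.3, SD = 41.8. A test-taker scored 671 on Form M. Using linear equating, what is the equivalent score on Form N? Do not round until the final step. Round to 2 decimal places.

620.76

Linear equating: y = (SD_Y/SD_X)(x − M_X) + M_Y
y = (41.8/55.9)(671 − 610.2) + 575.3
y = 0.747764 × 60.8 + 575.3 = 45.4640 + 575.3 = 620.76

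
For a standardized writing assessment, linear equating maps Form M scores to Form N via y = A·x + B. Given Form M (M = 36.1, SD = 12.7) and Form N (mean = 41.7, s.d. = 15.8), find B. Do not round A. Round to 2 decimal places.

A = SD_Y / SD_X = 15.8 / 12.7 = 1.244094
B = M_Y − A·M_X = 41.7 − 1.244094 × 36.1 = -3.21

-3.21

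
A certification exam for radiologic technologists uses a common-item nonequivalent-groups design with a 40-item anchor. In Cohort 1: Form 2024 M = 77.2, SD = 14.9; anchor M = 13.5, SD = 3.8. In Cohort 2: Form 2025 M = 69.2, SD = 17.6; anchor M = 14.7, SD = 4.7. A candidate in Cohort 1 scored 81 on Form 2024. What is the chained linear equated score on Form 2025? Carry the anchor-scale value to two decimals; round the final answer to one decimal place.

68.3

Form 2024 → anchor (Cohort 1): v = (3.8/14.9)(81 − 77.2) + 13.5 = 14.47
anchor → Form 2025 (Cohort 2): y = (17.6/4.7)(14.47 − 14.7) + 69.2 = 68.3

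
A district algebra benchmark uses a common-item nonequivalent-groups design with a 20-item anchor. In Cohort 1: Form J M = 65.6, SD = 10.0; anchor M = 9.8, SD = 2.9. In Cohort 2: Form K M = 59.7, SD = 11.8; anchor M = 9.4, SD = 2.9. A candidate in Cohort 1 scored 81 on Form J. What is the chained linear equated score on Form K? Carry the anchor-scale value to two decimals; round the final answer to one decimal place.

79.5

Form J → anchor (Cohort 1): v = (2.9/10.0)(81 − 65.6) + 9.8 = 14.27
anchor → Form K (Cohort 2): y = (11.8/2.9)(14.27 − 9.4) + 59.7 = 79.5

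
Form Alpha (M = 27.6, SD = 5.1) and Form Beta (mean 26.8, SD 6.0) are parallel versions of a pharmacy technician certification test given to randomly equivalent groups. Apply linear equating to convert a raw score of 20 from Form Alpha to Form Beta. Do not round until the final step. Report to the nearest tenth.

Linear equating: y = (SD_Y/SD_X)(x − M_X) + M_Y
y = (6.0/5.1)(20 − 27.6) + 26.8
y = 1.176471 × -7.6 + 26.8 = -8.9412 + 26.8 = 17.9

17.9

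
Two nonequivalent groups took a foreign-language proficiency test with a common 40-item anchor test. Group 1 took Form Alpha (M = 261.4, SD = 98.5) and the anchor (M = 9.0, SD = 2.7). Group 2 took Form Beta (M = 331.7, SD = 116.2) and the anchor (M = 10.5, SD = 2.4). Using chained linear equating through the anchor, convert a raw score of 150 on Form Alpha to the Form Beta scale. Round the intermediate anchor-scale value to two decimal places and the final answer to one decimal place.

111.4

Form Alpha → anchor (Group 1): v = (2.7/98.5)(150 − 261.4) + 9.0 = 5.95
anchor → Form Beta (Group 2): y = (116.2/2.4)(5.95 − 10.5) + 331.7 = 111.4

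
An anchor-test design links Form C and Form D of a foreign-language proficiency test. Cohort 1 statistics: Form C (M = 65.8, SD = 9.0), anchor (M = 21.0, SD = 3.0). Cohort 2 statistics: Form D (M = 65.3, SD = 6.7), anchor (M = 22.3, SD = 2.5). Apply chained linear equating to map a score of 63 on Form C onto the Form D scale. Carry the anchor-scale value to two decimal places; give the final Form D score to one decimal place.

59.3

Form C → anchor (Cohort 1): v = (3.0/9.0)(63 − 65.8) + 21.0 = 20.07
anchor → Form D (Cohort 2): y = (6.7/2.5)(20.07 − 22.3) + 65.3 = 59.3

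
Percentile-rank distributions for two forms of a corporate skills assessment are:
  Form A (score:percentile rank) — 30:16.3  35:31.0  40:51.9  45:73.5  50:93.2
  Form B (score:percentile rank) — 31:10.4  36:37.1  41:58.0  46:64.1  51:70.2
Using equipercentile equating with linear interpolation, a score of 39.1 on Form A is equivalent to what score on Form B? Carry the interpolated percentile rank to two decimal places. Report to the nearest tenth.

38.6

PR of 39.1 on Form A: 31.0 + (39.1 − 35)/(40 − 35) × (51.9 − 31.0) = 48.14
On Form B, PR 48.14 falls between score 36 (PR 37.1) and 41 (PR 58.0).
Interpolate: 36 + (48.14 − 37.1)/(58.0 − 37.1) × (41 − 36) = 38.6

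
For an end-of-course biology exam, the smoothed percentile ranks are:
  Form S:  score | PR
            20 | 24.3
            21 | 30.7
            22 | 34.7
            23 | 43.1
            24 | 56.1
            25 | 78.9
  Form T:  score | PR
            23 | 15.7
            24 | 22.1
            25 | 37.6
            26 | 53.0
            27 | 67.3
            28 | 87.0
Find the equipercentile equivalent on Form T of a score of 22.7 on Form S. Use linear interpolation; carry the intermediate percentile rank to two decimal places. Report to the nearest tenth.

PR of 22.7 on Form S: 34.7 + (22.7 − 22)/(23 − 22) × (43.1 − 34.7) = 40.58
On Form T, PR 40.58 falls between score 25 (PR 37.6) and 26 (PR 53.0).
Interpolate: 25 + (40.58 − 37.6)/(53.0 − 37.6) × (26 − 25) = 25.2

25.2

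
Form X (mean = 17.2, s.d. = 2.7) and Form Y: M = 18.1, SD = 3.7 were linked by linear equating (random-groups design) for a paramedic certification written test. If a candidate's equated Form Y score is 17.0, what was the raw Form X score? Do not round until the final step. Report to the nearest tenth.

Invert y = (SD_Y/SD_X)(x − M_X) + M_Y:
x = (SD_X/SD_Y)(y − M_Y) + M_X = (2.7/3.7)(17.0 − 18.1) + 17.2
x = 0.729730 × -1.100 + 17.2 = 16.4

16.4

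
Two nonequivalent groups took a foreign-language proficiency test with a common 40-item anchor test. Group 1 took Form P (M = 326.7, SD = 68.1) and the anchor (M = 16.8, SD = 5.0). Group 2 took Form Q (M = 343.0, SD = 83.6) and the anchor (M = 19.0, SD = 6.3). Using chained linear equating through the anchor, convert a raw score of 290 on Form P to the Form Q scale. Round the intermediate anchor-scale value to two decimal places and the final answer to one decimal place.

Form P → anchor (Group 1): v = (5.0/68.1)(290 − 326.7) + 16.8 = 14.11
anchor → Form Q (Group 2): y = (83.6/6.3)(14.11 − 19.0) + 343.0 = 278.1

278.1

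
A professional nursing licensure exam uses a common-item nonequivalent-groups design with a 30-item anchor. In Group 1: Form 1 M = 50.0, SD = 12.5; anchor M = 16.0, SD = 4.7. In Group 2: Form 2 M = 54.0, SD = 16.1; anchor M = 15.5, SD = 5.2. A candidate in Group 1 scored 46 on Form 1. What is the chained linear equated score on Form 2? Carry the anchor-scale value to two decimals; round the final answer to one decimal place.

Form 1 → anchor (Group 1): v = (4.7/12.5)(46 − 50.0) + 16.0 = 14.50
anchor → Form 2 (Group 2): y = (16.1/5.2)(14.50 − 15.5) + 54.0 = 50.9

50.9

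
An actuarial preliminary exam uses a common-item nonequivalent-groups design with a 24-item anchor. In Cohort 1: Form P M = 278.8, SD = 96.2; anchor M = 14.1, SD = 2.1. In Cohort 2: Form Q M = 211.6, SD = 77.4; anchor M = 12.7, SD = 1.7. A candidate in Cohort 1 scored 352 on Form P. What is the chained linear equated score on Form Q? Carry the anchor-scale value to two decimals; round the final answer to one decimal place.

Form P → anchor (Cohort 1): v = (2.1/96.2)(352 − 278.8) + 14.1 = 15.70
anchor → Form Q (Cohort 2): y = (77.4/1.7)(15.70 − 12.7) + 211.6 = 348.2

348.2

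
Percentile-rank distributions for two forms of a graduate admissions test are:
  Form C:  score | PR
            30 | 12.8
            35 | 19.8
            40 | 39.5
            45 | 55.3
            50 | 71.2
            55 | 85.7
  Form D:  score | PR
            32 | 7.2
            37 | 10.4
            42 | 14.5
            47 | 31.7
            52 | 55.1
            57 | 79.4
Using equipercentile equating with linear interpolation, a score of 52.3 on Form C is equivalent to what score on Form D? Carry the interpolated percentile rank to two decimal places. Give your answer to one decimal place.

56.7

PR of 52.3 on Form C: 71.2 + (52.3 − 50)/(55 − 50) × (85.7 − 71.2) = 77.87
On Form D, PR 77.87 falls between score 52 (PR 55.1) and 57 (PR 79.4).
Interpolate: 52 + (77.87 − 55.1)/(79.4 − 55.1) × (57 − 52) = 56.7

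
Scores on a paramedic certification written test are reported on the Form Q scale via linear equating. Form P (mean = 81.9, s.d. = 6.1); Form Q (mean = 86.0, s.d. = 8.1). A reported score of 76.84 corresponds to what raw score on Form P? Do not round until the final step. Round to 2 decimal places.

75.00

Invert y = (SD_Y/SD_X)(x − M_X) + M_Y:
x = (SD_X/SD_Y)(y − M_Y) + M_X = (6.1/8.1)(76.84 − 86.0) + 81.9
x = 0.753086 × -9.160 + 81.9 = 75.00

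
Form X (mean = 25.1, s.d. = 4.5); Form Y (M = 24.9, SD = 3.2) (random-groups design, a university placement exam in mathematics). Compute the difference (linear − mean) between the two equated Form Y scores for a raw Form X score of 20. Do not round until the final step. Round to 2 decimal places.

1.47

Mean-equated: 20 + (24.9 − 25.1) = 19.80
Linear-equated: (3.2/4.5)(20 − 25.1) + 24.9 = 21.273
Difference = 21.273 − 19.80 = 1.47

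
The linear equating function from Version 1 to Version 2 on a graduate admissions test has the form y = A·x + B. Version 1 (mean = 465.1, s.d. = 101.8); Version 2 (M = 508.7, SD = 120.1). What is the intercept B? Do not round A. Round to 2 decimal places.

-40.01

A = SD_Y / SD_X = 120.1 / 101.8 = 1.179764
B = M_Y − A·M_X = 508.7 − 1.179764 × 465.1 = -40.01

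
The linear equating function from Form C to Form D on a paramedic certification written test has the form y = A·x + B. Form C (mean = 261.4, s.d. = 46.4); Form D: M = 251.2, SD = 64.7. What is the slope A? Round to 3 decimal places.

1.394

A = SD_Y / SD_X = 64.7 / 46.4 = 1.394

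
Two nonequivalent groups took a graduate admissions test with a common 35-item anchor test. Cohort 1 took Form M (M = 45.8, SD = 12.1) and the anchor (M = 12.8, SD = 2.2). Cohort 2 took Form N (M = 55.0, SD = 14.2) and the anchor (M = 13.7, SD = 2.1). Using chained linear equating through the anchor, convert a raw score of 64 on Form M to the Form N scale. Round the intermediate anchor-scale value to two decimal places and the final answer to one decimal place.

71.3

Form M → anchor (Cohort 1): v = (2.2/12.1)(64 − 45.8) + 12.8 = 16.11
anchor → Form N (Cohort 2): y = (14.2/2.1)(16.11 − 13.7) + 55.0 = 71.3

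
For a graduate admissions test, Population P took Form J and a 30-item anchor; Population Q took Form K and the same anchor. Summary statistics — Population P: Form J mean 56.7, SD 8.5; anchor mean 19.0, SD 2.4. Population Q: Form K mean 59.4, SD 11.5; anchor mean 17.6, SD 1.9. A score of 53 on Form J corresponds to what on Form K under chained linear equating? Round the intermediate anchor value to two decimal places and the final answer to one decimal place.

Form J → anchor (Population P): v = (2.4/8.5)(53 − 56.7) + 19.0 = 17.96
anchor → Form K (Population Q): y = (11.5/1.9)(17.96 − 17.6) + 59.4 = 61.6

61.6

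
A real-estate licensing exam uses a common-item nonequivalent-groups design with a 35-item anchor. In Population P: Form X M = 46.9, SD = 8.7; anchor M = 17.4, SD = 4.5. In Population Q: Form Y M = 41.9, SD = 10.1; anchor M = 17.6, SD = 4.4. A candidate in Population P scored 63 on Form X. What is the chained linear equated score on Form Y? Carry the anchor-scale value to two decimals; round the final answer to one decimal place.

Form X → anchor (Population P): v = (4.5/8.7)(63 − 46.9) + 17.4 = 25.73
anchor → Form Y (Population Q): y = (10.1/4.4)(25.73 − 17.6) + 41.9 = 60.6

60.6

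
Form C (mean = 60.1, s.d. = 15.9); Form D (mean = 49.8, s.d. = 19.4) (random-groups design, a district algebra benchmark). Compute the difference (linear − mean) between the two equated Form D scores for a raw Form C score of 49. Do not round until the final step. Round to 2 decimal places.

Mean-equated: 49 + (49.8 − 60.1) = 38.70
Linear-equated: (19.4/15.9)(49 − 60.1) + 49.8 = 36.257
Difference = 36.257 − 38.70 = -2.44

-2.44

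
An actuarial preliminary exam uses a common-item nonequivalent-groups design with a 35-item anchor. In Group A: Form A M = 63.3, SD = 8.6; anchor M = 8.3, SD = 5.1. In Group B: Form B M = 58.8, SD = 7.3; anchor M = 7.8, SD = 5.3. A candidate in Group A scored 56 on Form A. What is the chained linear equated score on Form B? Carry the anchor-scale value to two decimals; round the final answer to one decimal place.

Form A → anchor (Group A): v = (5.1/8.6)(56 − 63.3) + 8.3 = 3.97
anchor → Form B (Group B): y = (7.3/5.3)(3.97 − 7.8) + 58.8 = 53.5

53.5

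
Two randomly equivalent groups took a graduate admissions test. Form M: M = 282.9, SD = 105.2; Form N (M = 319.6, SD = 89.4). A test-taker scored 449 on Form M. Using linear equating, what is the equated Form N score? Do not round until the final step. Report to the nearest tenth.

460.8

Linear equating: y = (SD_Y/SD_X)(x − M_X) + M_Y
y = (89.4/105.2)(449 − 282.9) + 319.6
y = 0.849810 × 166.1 + 319.6 = 141.1534 + 319.6 = 460.8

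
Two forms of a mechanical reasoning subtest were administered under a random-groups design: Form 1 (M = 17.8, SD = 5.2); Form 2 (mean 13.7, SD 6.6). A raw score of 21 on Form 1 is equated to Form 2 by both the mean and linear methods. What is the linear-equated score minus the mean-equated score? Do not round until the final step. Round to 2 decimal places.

0.86

Mean-equated: 21 + (13.7 − 17.8) = 16.90
Linear-equated: (6.6/5.2)(21 − 17.8) + 13.7 = 17.762
Difference = 17.762 − 16.90 = 0.86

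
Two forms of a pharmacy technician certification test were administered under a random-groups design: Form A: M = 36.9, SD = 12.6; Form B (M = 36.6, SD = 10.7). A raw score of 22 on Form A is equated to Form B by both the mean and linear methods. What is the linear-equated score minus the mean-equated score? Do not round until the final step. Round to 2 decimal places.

Mean-equated: 22 + (36.6 − 36.9) = 21.70
Linear-equated: (10.7/12.6)(22 − 36.9) + 36.6 = 23.947
Difference = 23.947 − 21.70 = 2.25

2.25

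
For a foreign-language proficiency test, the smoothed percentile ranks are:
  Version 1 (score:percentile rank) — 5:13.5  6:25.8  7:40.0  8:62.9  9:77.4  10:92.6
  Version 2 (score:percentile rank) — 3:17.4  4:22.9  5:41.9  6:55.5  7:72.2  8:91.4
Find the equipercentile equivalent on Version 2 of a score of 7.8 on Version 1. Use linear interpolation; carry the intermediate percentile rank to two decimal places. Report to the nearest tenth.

6.2

PR of 7.8 on Version 1: 40.0 + (7.8 − 7)/(8 − 7) × (62.9 − 40.0) = 58.32
On Version 2, PR 58.32 falls between score 6 (PR 55.5) and 7 (PR 72.2).
Interpolate: 6 + (58.32 − 55.5)/(72.2 − 55.5) × (7 − 6) = 6.2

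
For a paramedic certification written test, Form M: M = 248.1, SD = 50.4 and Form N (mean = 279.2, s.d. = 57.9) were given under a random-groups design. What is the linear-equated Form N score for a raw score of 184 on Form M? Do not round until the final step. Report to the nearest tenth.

Linear equating: y = (SD_Y/SD_X)(x − M_X) + M_Y
y = (57.9/50.4)(184 − 248.1) + 279.2
y = 1.148810 × -64.1 + 279.2 = -73.6387 + 279.2 = 205.6

205.6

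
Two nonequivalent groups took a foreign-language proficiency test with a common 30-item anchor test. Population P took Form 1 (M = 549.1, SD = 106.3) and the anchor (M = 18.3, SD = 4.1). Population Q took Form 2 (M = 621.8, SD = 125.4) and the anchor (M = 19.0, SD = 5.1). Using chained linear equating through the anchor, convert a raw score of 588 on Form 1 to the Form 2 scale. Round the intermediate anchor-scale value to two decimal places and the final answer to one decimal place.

641.5

Form 1 → anchor (Population P): v = (4.1/106.3)(588 − 549.1) + 18.3 = 19.80
anchor → Form 2 (Population Q): y = (125.4/5.1)(19.80 − 19.0) + 621.8 = 641.5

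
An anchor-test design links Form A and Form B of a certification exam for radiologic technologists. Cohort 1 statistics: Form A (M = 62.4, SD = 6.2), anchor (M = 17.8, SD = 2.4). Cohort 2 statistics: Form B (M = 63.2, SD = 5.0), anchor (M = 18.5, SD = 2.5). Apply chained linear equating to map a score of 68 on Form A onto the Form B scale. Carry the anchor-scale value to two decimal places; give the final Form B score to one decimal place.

66.1

Form A → anchor (Cohort 1): v = (2.4/6.2)(68 − 62.4) + 17.8 = 19.97
anchor → Form B (Cohort 2): y = (5.0/2.5)(19.97 − 18.5) + 63.2 = 66.1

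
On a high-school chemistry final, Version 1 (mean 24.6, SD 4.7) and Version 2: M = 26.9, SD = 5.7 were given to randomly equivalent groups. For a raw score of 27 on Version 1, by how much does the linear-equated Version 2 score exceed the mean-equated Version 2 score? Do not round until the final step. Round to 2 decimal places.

Mean-equated: 27 + (26.9 − 24.6) = 29.30
Linear-equated: (5.7/4.7)(27 − 24.6) + 26.9 = 29.811
Difference = 29.811 − 29.30 = 0.51

0.51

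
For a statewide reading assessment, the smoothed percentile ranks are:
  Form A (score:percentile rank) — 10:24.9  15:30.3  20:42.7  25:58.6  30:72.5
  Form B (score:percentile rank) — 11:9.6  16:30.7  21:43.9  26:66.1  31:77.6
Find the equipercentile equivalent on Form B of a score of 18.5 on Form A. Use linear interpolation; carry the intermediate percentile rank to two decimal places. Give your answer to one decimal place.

19.1

PR of 18.5 on Form A: 30.3 + (18.5 − 15)/(20 − 15) × (42.7 − 30.3) = 38.98
On Form B, PR 38.98 falls between score 16 (PR 30.7) and 21 (PR 43.9).
Interpolate: 16 + (38.98 − 30.7)/(43.9 − 30.7) × (21 − 16) = 19.1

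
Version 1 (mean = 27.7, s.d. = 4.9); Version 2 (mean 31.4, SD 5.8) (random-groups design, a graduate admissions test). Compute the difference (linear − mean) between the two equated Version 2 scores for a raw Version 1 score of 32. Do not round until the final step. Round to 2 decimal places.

0.79

Mean-equated: 32 + (31.4 − 27.7) = 35.70
Linear-equated: (5.8/4.9)(32 − 27.7) + 31.4 = 36.490
Difference = 36.490 − 35.70 = 0.79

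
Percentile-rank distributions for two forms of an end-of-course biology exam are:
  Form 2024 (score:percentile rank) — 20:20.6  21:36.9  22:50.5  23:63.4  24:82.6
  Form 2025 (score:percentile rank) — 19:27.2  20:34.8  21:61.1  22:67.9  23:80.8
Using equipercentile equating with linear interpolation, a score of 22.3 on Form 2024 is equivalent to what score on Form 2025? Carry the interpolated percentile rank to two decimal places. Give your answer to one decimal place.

PR of 22.3 on Form 2024: 50.5 + (22.3 − 22)/(23 − 22) × (63.4 − 50.5) = 54.37
On Form 2025, PR 54.37 falls between score 20 (PR 34.8) and 21 (PR 61.1).
Interpolate: 20 + (54.37 − 34.8)/(61.1 − 34.8) × (21 − 20) = 20.7

20.7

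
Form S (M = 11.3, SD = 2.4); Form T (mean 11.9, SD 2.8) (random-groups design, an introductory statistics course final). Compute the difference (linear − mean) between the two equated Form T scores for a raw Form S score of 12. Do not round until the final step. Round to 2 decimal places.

Mean-equated: 12 + (11.9 − 11.3) = 12.60
Linear-equated: (2.8/2.4)(12 − 11.3) + 11.9 = 12.717
Difference = 12.717 − 12.60 = 0.12

0.12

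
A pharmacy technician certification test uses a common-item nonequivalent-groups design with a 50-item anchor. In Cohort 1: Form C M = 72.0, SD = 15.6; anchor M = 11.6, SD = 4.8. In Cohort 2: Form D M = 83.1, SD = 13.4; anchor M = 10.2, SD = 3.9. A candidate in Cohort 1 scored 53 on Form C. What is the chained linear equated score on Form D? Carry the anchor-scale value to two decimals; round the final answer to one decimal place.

Form C → anchor (Cohort 1): v = (4.8/15.6)(53 − 72.0) + 11.6 = 5.75
anchor → Form D (Cohort 2): y = (13.4/3.9)(5.75 − 10.2) + 83.1 = 67.8

67.8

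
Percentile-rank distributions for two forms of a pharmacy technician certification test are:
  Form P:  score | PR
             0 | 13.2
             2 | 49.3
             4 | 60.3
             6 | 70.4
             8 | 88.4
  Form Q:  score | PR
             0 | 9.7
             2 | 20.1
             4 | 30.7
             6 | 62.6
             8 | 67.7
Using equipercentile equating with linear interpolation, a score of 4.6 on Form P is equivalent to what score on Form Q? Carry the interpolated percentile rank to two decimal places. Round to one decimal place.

6.3

PR of 4.6 on Form P: 60.3 + (4.6 − 4)/(6 − 4) × (70.4 − 60.3) = 63.33
On Form Q, PR 63.33 falls between score 6 (PR 62.6) and 8 (PR 67.7).
Interpolate: 6 + (63.33 − 62.6)/(67.7 − 62.6) × (8 − 6) = 6.3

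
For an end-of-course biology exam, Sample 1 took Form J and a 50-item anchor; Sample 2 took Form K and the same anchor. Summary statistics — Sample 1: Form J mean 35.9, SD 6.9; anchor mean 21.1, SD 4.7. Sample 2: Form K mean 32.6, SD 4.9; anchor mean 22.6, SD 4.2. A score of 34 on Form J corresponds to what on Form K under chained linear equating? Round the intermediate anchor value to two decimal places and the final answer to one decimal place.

29.3

Form J → anchor (Sample 1): v = (4.7/6.9)(34 − 35.9) + 21.1 = 19.81
anchor → Form K (Sample 2): y = (4.9/4.2)(19.81 − 22.6) + 32.6 = 29.3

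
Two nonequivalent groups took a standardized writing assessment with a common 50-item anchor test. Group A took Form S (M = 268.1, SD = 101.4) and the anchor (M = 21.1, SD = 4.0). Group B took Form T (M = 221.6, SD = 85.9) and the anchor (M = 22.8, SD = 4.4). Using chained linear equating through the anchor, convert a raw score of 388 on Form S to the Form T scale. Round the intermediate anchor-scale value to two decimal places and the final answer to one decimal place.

Form S → anchor (Group A): v = (4.0/101.4)(388 − 268.1) + 21.1 = 25.83
anchor → Form T (Group B): y = (85.9/4.4)(25.83 − 22.8) + 221.6 = 280.8

280.8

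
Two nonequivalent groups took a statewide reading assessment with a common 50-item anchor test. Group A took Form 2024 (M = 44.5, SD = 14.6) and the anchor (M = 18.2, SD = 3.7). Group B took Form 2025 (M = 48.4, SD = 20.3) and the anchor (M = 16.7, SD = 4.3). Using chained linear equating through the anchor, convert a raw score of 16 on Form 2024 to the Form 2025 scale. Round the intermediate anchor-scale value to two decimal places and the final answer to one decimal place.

Form 2024 → anchor (Group A): v = (3.7/14.6)(16 − 44.5) + 18.2 = 10.98
anchor → Form 2025 (Group B): y = (20.3/4.3)(10.98 − 16.7) + 48.4 = 21.4

21.4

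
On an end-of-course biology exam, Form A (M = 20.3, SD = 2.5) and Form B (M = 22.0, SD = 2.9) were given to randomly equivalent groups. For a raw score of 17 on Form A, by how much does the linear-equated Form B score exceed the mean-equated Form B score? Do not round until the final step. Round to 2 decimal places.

Mean-equated: 17 + (22.0 − 20.3) = 18.70
Linear-equated: (2.9/2.5)(17 − 20.3) + 22.0 = 18.172
Difference = 18.172 − 18.70 = -0.53

-0.53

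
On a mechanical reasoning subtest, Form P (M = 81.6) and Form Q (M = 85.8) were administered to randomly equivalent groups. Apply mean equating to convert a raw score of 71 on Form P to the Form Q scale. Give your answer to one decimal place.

75.2

Mean equating: y = x + (M_Y − M_X) = 71 + (85.8 − 81.6) = 75.2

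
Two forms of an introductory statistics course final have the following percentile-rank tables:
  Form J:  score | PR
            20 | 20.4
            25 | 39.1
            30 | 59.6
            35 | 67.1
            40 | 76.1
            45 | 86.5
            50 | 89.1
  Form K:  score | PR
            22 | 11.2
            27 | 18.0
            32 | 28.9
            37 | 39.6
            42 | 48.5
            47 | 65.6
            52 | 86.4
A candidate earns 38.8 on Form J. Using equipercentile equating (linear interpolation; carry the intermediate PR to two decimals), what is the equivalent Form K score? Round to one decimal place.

PR of 38.8 on Form J: 67.1 + (38.8 − 35)/(40 − 35) × (76.1 − 67.1) = 73.94
On Form K, PR 73.94 falls between score 47 (PR 65.6) and 52 (PR 86.4).
Interpolate: 47 + (73.94 − 65.6)/(86.4 − 65.6) × (52 − 47) = 49.0

49.0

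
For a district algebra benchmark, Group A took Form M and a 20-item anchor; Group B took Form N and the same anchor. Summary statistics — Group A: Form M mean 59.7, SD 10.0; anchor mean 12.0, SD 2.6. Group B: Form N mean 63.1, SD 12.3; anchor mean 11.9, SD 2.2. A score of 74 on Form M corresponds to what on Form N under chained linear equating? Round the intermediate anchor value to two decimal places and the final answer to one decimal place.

Form M → anchor (Group A): v = (2.6/10.0)(74 − 59.7) + 12.0 = 15.72
anchor → Form N (Group B): y = (12.3/2.2)(15.72 − 11.9) + 63.1 = 84.5

84.5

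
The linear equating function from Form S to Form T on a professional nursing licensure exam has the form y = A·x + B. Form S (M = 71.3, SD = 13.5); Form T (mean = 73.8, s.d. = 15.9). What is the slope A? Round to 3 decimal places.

A = SD_Y / SD_X = 15.9 / 13.5 = 1.178

1.178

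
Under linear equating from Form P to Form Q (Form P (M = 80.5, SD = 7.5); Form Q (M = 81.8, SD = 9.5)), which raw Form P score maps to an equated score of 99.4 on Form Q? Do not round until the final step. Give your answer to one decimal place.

Invert y = (SD_Y/SD_X)(x − M_X) + M_Y:
x = (SD_X/SD_Y)(y − M_Y) + M_X = (7.5/9.5)(99.4 − 81.8) + 80.5
x = 0.789474 × 17.600 + 80.5 = 94.4

94.4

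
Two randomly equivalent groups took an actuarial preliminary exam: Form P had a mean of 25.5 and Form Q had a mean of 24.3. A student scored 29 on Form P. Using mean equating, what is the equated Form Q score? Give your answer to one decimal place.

Mean equating: y = x + (M_Y − M_X) = 29 + (24.3 − 25.5) = 27.8

27.8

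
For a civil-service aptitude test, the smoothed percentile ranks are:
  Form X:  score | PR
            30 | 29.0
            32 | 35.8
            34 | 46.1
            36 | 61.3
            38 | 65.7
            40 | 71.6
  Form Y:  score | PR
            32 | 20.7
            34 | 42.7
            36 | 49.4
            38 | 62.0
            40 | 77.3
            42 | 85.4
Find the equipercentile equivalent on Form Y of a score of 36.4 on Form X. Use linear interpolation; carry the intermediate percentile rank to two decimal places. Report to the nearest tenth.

PR of 36.4 on Form X: 61.3 + (36.4 − 36)/(38 − 36) × (65.7 − 61.3) = 62.18
On Form Y, PR 62.18 falls between score 38 (PR 62.0) and 40 (PR 77.3).
Interpolate: 38 + (62.18 − 62.0)/(77.3 − 62.0) × (40 − 38) = 38.0

38.0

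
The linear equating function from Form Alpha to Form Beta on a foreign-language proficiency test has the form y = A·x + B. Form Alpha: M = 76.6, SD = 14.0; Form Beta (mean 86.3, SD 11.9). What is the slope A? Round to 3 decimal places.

A = SD_Y / SD_X = 11.9 / 14.0 = 0.850

0.850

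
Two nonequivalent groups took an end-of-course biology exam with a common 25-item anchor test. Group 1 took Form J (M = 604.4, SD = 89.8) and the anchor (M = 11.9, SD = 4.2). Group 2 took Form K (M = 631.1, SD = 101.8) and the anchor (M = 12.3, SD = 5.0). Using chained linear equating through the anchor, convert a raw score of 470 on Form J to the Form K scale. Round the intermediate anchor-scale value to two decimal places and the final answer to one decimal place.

Form J → anchor (Group 1): v = (4.2/89.8)(470 − 604.4) + 11.9 = 5.61
anchor → Form K (Group 2): y = (101.8/5.0)(5.61 − 12.3) + 631.1 = 494.9

494.9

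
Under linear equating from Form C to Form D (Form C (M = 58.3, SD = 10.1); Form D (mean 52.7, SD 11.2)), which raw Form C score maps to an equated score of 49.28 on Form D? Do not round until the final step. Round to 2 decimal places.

Invert y = (SD_Y/SD_X)(x − M_X) + M_Y:
x = (SD_X/SD_Y)(y − M_Y) + M_X = (10.1/11.2)(49.28 − 52.7) + 58.3
x = 0.901786 × -3.420 + 58.3 = 55.22

55.22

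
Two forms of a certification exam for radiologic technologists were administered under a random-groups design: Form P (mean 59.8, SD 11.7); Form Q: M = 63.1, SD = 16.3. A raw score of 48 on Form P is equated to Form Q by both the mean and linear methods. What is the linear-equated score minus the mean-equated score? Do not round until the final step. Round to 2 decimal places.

Mean-equated: 48 + (63.1 − 59.8) = 51.30
Linear-equated: (16.3/11.7)(48 − 59.8) + 63.1 = 46.661
Difference = 46.661 − 51.30 = -4.64

-4.64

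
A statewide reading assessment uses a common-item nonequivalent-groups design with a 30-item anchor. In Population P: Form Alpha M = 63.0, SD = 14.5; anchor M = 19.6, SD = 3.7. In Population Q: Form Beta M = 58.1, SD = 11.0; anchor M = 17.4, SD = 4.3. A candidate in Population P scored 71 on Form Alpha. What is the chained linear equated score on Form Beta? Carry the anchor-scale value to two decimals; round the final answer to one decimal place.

Form Alpha → anchor (Population P): v = (3.7/14.5)(71 − 63.0) + 19.6 = 21.64
anchor → Form Beta (Population Q): y = (11.0/4.3)(21.64 − 17.4) + 58.1 = 68.9

68.9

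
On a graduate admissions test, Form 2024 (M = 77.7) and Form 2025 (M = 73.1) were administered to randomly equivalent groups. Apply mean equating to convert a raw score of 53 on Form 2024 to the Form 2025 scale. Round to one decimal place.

Mean equating: y = x + (M_Y − M_X) = 53 + (73.1 − 77.7) = 48.4

48.4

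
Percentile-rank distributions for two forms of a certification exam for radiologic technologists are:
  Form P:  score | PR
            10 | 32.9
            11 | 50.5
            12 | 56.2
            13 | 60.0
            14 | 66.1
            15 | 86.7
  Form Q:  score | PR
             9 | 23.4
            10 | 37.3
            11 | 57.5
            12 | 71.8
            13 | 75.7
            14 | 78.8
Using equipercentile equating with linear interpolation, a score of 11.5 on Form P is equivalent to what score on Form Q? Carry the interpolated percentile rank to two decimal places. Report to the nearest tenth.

PR of 11.5 on Form P: 50.5 + (11.5 − 11)/(12 − 11) × (56.2 − 50.5) = 53.35
On Form Q, PR 53.35 falls between score 10 (PR 37.3) and 11 (PR 57.5).
Interpolate: 10 + (53.35 − 37.3)/(57.5 − 37.3) × (11 − 10) = 10.8

10.8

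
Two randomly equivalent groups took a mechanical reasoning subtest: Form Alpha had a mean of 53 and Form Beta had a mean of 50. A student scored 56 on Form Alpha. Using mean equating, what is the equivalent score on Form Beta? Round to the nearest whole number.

53

Mean equating: y = x + (M_Y − M_X) = 56 + (50 − 53) = 53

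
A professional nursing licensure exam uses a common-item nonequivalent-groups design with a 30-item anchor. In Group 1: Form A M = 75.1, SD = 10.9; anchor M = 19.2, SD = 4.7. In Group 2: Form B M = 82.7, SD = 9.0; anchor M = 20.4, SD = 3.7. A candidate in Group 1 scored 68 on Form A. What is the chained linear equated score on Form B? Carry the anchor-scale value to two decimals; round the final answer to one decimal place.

Form A → anchor (Group 1): v = (4.7/10.9)(68 − 75.1) + 19.2 = 16.14
anchor → Form B (Group 2): y = (9.0/3.7)(16.14 − 20.4) + 82.7 = 72.3

72.3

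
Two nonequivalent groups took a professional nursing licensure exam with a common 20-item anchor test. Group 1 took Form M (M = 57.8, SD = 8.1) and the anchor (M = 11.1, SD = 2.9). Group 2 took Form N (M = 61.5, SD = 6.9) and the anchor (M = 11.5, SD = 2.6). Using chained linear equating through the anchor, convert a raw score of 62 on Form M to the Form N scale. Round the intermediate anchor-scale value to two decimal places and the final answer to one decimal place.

64.4

Form M → anchor (Group 1): v = (2.9/8.1)(62 − 57.8) + 11.1 = 12.60
anchor → Form N (Group 2): y = (6.9/2.6)(12.60 − 11.5) + 61.5 = 64.4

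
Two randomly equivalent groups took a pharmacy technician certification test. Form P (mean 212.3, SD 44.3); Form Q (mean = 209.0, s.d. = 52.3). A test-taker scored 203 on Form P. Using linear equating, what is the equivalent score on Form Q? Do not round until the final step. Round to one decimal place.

Linear equating: y = (SD_Y/SD_X)(x − M_X) + M_Y
y = (52.3/44.3)(203 − 212.3) + 209.0
y = 1.180587 × -9.3 + 209.0 = -10.9795 + 209.0 = 198.0

198.0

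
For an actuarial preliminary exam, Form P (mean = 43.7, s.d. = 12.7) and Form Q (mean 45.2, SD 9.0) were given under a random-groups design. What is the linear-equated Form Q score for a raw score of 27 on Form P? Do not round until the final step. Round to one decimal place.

Linear equating: y = (SD_Y/SD_X)(x − M_X) + M_Y
y = (9.0/12.7)(27 − 43.7) + 45.2
y = 0.708661 × -16.7 + 45.2 = -11.8346 + 45.2 = 33.4

33.4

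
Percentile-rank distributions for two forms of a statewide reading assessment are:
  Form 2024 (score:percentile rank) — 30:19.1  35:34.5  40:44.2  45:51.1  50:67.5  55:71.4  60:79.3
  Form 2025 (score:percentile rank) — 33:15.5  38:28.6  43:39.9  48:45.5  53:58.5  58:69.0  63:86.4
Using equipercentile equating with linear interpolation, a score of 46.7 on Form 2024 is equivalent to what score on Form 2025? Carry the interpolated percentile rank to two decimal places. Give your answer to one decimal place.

52.3

PR of 46.7 on Form 2024: 51.1 + (46.7 − 45)/(50 − 45) × (67.5 − 51.1) = 56.68
On Form 2025, PR 56.68 falls between score 48 (PR 45.5) and 53 (PR 58.5).
Interpolate: 48 + (56.68 − 45.5)/(58.5 − 45.5) × (53 − 48) = 52.3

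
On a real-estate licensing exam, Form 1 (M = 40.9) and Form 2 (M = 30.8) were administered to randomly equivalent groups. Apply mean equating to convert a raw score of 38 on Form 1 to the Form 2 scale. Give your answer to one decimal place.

Mean equating: y = x + (M_Y − M_X) = 38 + (30.8 − 40.9) = 27.9

27.9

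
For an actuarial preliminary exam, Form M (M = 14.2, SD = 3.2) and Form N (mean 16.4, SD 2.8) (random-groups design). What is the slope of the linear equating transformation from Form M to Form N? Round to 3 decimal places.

0.875

A = SD_Y / SD_X = 2.8 / 3.2 = 0.875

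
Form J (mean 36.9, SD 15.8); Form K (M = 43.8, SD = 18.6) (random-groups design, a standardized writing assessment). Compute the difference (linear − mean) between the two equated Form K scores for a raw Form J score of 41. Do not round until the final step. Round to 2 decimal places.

Mean-equated: 41 + (43.8 − 36.9) = 47.90
Linear-equated: (18.6/15.8)(41 − 36.9) + 43.8 = 48.627
Difference = 48.627 − 47.90 = 0.73

0.73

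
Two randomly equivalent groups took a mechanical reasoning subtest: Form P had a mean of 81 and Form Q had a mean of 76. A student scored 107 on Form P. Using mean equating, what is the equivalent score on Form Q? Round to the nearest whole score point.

Mean equating: y = x + (M_Y − M_X) = 107 + (76 − 81) = 102

102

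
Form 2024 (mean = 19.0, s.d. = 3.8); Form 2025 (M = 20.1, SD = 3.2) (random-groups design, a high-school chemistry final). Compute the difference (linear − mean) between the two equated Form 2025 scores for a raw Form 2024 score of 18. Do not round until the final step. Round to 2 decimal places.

Mean-equated: 18 + (20.1 − 19.0) = 19.10
Linear-equated: (3.2/3.8)(18 − 19.0) + 20.1 = 19.258
Difference = 19.258 − 19.10 = 0.16

0.16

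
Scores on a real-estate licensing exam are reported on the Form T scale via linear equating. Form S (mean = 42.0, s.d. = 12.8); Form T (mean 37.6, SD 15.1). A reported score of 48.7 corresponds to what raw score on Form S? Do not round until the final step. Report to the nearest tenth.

51.4

Invert y = (SD_Y/SD_X)(x − M_X) + M_Y:
x = (SD_X/SD_Y)(y − M_Y) + M_X = (12.8/15.1)(48.7 − 37.6) + 42.0
x = 0.847682 × 11.100 + 42.0 = 51.4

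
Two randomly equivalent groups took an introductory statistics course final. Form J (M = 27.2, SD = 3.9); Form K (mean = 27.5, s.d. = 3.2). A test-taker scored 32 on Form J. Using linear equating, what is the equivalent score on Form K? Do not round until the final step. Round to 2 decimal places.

31.44

Linear equating: y = (SD_Y/SD_X)(x − M_X) + M_Y
y = (3.2/3.9)(32 − 27.2) + 27.5
y = 0.820513 × 4.8 + 27.5 = 3.9385 + 27.5 = 31.44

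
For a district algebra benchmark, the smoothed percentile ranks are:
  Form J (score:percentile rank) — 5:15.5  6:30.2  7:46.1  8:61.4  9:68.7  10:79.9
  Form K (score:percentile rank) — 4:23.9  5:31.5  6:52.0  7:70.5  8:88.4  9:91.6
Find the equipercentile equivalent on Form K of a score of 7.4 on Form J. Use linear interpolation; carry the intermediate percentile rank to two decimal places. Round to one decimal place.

PR of 7.4 on Form J: 46.1 + (7.4 − 7)/(8 − 7) × (61.4 − 46.1) = 52.22
On Form K, PR 52.22 falls between score 6 (PR 52.0) and 7 (PR 70.5).
Interpolate: 6 + (52.22 − 52.0)/(70.5 − 52.0) × (7 − 6) = 6.0

6.0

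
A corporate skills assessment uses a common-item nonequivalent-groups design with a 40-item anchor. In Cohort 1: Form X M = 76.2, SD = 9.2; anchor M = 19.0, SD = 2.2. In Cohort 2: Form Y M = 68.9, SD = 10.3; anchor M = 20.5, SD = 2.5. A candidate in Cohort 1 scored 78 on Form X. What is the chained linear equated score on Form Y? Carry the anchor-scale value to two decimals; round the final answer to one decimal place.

Form X → anchor (Cohort 1): v = (2.2/9.2)(78 − 76.2) + 19.0 = 19.43
anchor → Form Y (Cohort 2): y = (10.3/2.5)(19.43 − 20.5) + 68.9 = 64.5

64.5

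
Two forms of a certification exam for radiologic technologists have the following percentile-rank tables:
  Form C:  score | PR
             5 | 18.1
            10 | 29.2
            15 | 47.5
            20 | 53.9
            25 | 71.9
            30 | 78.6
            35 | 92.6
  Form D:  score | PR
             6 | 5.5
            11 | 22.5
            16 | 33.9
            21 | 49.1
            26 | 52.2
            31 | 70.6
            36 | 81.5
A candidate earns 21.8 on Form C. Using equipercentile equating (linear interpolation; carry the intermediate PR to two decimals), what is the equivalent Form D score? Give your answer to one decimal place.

28.2

PR of 21.8 on Form C: 53.9 + (21.8 − 20)/(25 − 20) × (71.9 − 53.9) = 60.38
On Form D, PR 60.38 falls between score 26 (PR 52.2) and 31 (PR 70.6).
Interpolate: 26 + (60.38 − 52.2)/(70.6 − 52.2) × (31 − 26) = 28.2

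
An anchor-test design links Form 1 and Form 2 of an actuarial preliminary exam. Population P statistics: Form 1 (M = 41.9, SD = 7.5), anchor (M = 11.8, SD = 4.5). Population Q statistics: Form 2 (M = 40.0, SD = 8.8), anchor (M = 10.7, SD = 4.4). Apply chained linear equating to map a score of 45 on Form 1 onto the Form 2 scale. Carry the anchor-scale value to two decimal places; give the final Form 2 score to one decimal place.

Form 1 → anchor (Population P): v = (4.5/7.5)(45 − 41.9) + 11.8 = 13.66
anchor → Form 2 (Population Q): y = (8.8/4.4)(13.66 − 10.7) + 40.0 = 45.9

45.9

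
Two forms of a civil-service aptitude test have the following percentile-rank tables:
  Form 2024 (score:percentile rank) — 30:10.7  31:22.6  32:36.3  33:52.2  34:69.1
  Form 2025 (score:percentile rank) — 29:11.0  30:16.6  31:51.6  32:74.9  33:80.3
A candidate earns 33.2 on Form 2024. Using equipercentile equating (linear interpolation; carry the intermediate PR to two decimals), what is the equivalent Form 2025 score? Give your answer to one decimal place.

31.2

PR of 33.2 on Form 2024: 52.2 + (33.2 − 33)/(34 − 33) × (69.1 − 52.2) = 55.58
On Form 2025, PR 55.58 falls between score 31 (PR 51.6) and 32 (PR 74.9).
Interpolate: 31 + (55.58 − 51.6)/(74.9 − 51.6) × (32 − 31) = 31.2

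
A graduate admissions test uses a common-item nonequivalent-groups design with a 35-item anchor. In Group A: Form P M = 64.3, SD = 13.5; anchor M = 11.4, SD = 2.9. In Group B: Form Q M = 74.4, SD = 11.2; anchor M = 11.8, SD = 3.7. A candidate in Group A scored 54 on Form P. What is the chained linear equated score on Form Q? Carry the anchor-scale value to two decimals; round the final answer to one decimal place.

Form P → anchor (Group A): v = (2.9/13.5)(54 − 64.3) + 11.4 = 9.19
anchor → Form Q (Group B): y = (11.2/3.7)(9.19 − 11.8) + 74.4 = 66.5

66.5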